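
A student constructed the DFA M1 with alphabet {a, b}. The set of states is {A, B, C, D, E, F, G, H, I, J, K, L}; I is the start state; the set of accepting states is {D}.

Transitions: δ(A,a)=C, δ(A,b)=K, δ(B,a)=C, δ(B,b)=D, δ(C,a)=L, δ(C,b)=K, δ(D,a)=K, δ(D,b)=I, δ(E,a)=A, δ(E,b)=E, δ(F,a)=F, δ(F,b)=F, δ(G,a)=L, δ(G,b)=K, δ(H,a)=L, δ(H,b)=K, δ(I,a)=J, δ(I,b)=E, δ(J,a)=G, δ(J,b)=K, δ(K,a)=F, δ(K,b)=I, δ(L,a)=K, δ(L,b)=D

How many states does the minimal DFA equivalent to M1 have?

States {B,H} cannot be reached from the start state, so discard them.
P0 = {D} | {A,C,E,F,G,I,J,K,L}.
Split {A,C,E,F,G,I,J,K,L} by δ(·,b) → {A,C,E,F,G,I,J,K} and {L}.
On input a, block {A,C,E,F,G,I,J,K} splits into {A,E,F,I,J,K} and {C,G}.
On input a, block {A,E,F,I,J,K} splits into {E,F,I,K} and {A,J}.
Refine {E,F,I,K} on symbol a: members go to different blocks, giving {E,I} and {F,K}.
Split {F,K} by δ(·,b) → {F} and {K}.
The partition is now stable with 7 blocks: {D} | {E,I} | {L} | {C,G} | {A,J} | {F} | {K}.

7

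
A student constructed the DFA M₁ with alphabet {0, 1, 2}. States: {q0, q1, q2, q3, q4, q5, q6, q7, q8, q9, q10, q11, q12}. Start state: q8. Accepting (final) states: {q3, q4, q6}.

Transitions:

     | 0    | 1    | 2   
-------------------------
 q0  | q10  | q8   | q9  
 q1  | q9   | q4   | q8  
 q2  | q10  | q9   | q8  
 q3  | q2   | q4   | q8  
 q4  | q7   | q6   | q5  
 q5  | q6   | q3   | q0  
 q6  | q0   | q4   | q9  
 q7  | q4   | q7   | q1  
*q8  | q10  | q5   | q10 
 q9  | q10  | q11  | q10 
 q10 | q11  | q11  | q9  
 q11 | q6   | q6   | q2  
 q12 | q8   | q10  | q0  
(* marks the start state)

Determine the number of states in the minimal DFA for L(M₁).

States {q12} cannot be reached from the start state, so discard them.
Initial partition by acceptance: {q3,q4,q6} | {q0,q1,q2,q5,q7,q8,q9,q10,q11}.
Refine {q0,q1,q2,q5,q7,q8,q9,q10,q11} on symbol 0: members go to different blocks, giving {q0,q1,q2,q8,q9,q10} and {q5,q7,q11}.
Split {q3,q4,q6} by δ(·,0) → {q3,q6} and {q4}.
Split {q0,q1,q2,q8,q9,q10} by δ(·,0) → {q0,q1,q2,q8,q9} and {q10}.
Refine {q0,q1,q2,q8,q9} on symbol 0: members go to different blocks, giving {q0,q2,q8,q9} and {q1}.
Refine {q0,q2,q8,q9} on symbol 1: members go to different blocks, giving {q0,q2} and {q8,q9}.
Split {q5,q7,q11} by δ(·,0) → {q5,q11} and {q7}.
No further refinement is possible. Final partition (8 blocks): {q3,q6} | {q0,q2} | {q5,q11} | {q4} | {q10} | {q1} | {q8,q9} | {q7}.

8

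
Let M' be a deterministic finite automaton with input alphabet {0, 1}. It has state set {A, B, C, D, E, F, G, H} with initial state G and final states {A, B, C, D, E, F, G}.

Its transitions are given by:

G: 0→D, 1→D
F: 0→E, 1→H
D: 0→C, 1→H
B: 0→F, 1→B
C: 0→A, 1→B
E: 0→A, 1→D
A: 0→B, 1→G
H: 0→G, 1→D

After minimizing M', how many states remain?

8

Every state is reachable, so we keep all 8.
P0 = {A,B,C,D,E,F,G} | {H}.
Split {A,B,C,D,E,F,G} by δ(·,1) → {A,B,C,E,G} and {D,F}.
Refine {A,B,C,E,G} on symbol 0: members go to different blocks, giving {A,C,E} and {B,G}.
Refine {A,C,E} on symbol 0: members go to different blocks, giving {C,E} and {A}.
On input 1, block {C,E} splits into {C} and {E}.
Split {D,F} by δ(·,0) → {D} and {F}.
Split {B,G} by δ(·,0) → {B} and {G}.
The partition is now stable with 8 blocks: {C} | {H} | {D} | {B} | {A} | {E} | {F} | {G}.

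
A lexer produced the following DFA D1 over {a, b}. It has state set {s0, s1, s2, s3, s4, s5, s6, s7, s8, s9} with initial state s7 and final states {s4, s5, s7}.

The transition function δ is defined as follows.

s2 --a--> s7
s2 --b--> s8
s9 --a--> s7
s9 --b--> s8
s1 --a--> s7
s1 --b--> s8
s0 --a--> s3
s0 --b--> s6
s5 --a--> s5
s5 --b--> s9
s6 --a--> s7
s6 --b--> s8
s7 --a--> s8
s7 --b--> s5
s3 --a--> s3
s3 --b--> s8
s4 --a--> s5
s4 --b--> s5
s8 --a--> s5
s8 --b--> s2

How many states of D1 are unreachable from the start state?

No path from s7 leads to s0, s1, s3, s4, s6; the other 5 states are all reachable.

5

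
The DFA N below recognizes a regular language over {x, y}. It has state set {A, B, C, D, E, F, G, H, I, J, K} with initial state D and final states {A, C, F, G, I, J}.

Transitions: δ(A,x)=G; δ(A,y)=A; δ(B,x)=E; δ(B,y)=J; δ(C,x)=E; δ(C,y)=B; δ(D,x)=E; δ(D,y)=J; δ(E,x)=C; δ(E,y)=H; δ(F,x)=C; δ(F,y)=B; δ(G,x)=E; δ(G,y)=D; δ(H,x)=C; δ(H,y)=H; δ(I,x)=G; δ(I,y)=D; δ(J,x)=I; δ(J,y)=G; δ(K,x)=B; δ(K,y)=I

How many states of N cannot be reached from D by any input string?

No path from D leads to A, F, K; the other 8 states are all reachable.

3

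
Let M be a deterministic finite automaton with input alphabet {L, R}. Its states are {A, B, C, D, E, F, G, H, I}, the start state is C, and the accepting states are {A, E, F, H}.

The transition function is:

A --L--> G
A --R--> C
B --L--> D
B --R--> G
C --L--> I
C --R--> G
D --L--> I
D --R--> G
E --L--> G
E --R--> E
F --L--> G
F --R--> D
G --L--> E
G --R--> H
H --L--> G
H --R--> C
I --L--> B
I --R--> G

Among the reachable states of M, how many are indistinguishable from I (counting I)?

4

First remove the unreachable states {A,F}; 7 states remain.
P0 = {E,H} | {B,C,D,G,I}.
Refine {E,H} on symbol R: members go to different blocks, giving {E} and {H}.
Split {B,C,D,G,I} by δ(·,L) → {B,C,D,I} and {G}.
Stable partition: {E} | {B,C,D,I} | {H} | {G} — 4 equivalence classes.
State I belongs to the block {B,C,D,I}, which has 4 states.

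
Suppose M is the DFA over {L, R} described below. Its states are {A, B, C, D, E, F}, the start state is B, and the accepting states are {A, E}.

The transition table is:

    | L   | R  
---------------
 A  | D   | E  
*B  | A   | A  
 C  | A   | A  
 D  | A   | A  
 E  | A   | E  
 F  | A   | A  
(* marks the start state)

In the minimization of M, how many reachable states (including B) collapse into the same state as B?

Reachable states from the start: {A,B,D,E}. Unreachable: {C,F} — drop them.
Start with accepting vs non-accepting: {A,E} | {B,D}.
On input L, block {A,E} splits into {A} and {E}.
Stable partition: {A} | {B,D} | {E} — 3 equivalence classes.
The equivalence class containing B is {B,D}, of size 2.

2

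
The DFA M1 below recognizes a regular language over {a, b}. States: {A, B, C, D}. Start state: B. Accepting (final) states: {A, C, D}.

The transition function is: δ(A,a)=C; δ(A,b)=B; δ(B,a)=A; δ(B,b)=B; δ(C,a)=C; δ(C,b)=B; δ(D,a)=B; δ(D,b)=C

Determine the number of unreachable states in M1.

1

No path from B leads to D; the other 3 states are all reachable.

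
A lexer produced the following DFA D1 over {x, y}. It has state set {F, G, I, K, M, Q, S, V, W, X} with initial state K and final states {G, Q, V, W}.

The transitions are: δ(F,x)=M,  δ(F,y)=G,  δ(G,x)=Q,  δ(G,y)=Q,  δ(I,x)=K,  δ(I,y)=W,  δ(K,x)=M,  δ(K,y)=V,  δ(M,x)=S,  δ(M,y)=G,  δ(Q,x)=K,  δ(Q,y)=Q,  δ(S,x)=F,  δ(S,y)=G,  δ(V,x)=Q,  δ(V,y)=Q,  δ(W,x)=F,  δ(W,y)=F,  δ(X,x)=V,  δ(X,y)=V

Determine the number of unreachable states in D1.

BFS from K reaches {F, G, K, M, Q, S, V}; the 3 state(s) I, W, X are never visited.

3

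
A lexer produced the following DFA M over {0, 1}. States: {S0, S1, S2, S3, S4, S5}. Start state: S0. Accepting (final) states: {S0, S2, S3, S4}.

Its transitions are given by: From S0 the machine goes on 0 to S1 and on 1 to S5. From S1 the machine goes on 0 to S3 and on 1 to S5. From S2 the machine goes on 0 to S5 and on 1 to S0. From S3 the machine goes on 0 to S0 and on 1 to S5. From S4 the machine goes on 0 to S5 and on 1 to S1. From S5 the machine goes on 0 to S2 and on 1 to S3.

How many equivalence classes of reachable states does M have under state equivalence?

5

Reachable states from the start: {S0,S1,S2,S3,S5}. Unreachable: {S4} — drop them.
P0 = {S0,S2,S3} | {S1,S5}.
On input 0, block {S0,S2,S3} splits into {S0,S2} and {S3}.
Split {S0,S2} by δ(·,1) → {S0} and {S2}.
Refine {S1,S5} on symbol 0: members go to different blocks, giving {S1} and {S5}.
Stable partition: {S0} | {S1} | {S3} | {S2} | {S5} — 5 equivalence classes.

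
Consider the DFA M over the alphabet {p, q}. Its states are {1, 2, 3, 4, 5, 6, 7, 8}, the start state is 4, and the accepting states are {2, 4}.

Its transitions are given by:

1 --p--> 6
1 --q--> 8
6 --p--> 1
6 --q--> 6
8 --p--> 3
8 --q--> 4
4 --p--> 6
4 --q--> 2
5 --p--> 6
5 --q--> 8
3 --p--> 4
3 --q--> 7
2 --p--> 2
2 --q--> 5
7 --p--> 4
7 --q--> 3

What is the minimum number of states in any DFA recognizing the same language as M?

Every state is reachable, so we keep all 8.
P0 = {2,4} | {1,3,5,6,7,8}.
Split {2,4} by δ(·,p) → {2} and {4}.
On input p, block {1,3,5,6,7,8} splits into {1,5,6,8} and {3,7}.
On input p, block {1,5,6,8} splits into {1,5,6} and {8}.
Refine {1,5,6} on symbol q: members go to different blocks, giving {1,5} and {6}.
Stable partition: {2} | {1,5} | {4} | {3,7} | {8} | {6} — 6 equivalence classes.

6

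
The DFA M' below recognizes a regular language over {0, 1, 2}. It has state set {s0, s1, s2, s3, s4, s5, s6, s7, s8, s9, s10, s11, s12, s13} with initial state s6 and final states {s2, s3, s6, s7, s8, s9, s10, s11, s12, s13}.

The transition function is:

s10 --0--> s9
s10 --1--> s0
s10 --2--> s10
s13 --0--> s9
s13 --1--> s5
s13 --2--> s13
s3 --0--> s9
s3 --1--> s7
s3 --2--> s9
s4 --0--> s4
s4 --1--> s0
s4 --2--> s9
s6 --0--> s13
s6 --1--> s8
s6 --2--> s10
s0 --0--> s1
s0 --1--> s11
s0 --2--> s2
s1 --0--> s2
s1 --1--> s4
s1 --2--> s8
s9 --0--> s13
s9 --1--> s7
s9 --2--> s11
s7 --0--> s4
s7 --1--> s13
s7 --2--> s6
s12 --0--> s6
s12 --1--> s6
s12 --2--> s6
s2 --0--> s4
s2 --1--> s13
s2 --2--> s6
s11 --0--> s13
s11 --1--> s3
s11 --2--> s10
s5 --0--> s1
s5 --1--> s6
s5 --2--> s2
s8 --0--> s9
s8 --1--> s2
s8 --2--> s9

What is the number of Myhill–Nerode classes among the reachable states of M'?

8

First remove the unreachable states {s12}; 13 states remain.
Initial partition by acceptance: {s2,s3,s6,s7,s8,s9,s10,s11,s13} | {s0,s1,s4,s5}.
On input 0, block {s2,s3,s6,s7,s8,s9,s10,s11,s13} splits into {s3,s6,s8,s9,s10,s11,s13} and {s2,s7}.
Refine {s3,s6,s8,s9,s10,s11,s13} on symbol 1: members go to different blocks, giving {s3,s8,s9} and {s6,s11} and {s10,s13}.
On input 0, block {s3,s8,s9} splits into {s3,s8} and {s9}.
On input 0, block {s0,s1,s4,s5} splits into {s0,s4,s5} and {s1}.
Split {s0,s4,s5} by δ(·,0) → {s0,s5} and {s4}.
The partition is now stable with 8 blocks: {s3,s8} | {s0,s5} | {s2,s7} | {s6,s11} | {s10,s13} | {s9} | {s1} | {s4}.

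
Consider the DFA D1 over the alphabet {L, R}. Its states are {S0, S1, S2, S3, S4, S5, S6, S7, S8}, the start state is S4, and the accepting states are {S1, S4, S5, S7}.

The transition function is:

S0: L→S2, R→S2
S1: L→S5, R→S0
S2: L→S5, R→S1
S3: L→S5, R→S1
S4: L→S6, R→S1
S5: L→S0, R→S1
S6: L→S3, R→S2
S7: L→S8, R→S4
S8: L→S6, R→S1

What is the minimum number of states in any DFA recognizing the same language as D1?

States {S7,S8} cannot be reached from the start state, so discard them.
Initial partition by acceptance: {S1,S4,S5} | {S0,S2,S3,S6}.
Split {S1,S4,S5} by δ(·,L) → {S4,S5} and {S1}.
Refine {S0,S2,S3,S6} on symbol L: members go to different blocks, giving {S0,S6} and {S2,S3}.
The partition is now stable with 4 blocks: {S4,S5} | {S0,S6} | {S1} | {S2,S3}.

4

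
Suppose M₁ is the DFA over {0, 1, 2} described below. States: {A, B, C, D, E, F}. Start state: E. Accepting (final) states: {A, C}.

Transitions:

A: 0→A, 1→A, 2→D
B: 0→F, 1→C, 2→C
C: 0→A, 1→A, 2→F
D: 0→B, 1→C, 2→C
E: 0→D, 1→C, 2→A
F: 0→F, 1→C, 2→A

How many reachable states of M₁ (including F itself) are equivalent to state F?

Initial partition by acceptance: {A,C} | {B,D,E,F}.
Stable partition: {A,C} | {B,D,E,F} — 2 equivalence classes.
The equivalence class containing F is {B,D,E,F}, of size 4.

4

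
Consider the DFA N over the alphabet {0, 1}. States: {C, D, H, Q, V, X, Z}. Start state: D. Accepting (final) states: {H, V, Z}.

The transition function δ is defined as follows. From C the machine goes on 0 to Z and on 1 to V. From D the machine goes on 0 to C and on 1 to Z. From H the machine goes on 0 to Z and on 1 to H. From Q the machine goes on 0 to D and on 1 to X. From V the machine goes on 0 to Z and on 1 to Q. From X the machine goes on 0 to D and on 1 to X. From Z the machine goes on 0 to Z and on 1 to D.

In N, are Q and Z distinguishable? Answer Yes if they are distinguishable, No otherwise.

First remove the unreachable states {H}; 6 states remain.
Start with accepting vs non-accepting: {V,Z} | {C,D,Q,X}.
Refine {C,D,Q,X} on symbol 0: members go to different blocks, giving {D,Q,X} and {C}.
On input 0, block {D,Q,X} splits into {Q,X} and {D}.
Refine {V,Z} on symbol 1: members go to different blocks, giving {Z} and {V}.
No further refinement is possible. Final partition (5 blocks): {Z} | {Q,X} | {C} | {D} | {V}.
Q and Z end up in different blocks, so they are distinguishable. For instance, the string 'ε' is accepted from only Z.

Yes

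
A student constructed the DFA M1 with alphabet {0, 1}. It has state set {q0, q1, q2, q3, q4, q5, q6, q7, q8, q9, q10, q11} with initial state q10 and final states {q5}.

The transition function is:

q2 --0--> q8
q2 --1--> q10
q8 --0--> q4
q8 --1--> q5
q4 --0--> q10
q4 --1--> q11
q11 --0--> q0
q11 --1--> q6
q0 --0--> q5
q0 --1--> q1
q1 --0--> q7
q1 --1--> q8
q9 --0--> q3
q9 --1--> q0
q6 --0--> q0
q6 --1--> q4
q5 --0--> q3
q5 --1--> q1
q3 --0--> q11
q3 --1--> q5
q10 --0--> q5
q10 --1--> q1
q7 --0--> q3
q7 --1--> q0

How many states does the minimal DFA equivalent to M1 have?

First remove the unreachable states {q2,q9}; 10 states remain.
P0 = {q5} | {q0,q1,q3,q4,q6,q7,q8,q10,q11}.
On input 0, block {q0,q1,q3,q4,q6,q7,q8,q10,q11} splits into {q1,q3,q4,q6,q7,q8,q11} and {q0,q10}.
Refine {q1,q3,q4,q6,q7,q8,q11} on symbol 0: members go to different blocks, giving {q1,q3,q7,q8} and {q4,q6,q11}.
Refine {q1,q3,q7,q8} on symbol 0: members go to different blocks, giving {q1,q7} and {q3,q8}.
Split {q1,q7} by δ(·,0) → {q1} and {q7}.
The partition is now stable with 6 blocks: {q5} | {q1} | {q0,q10} | {q4,q6,q11} | {q3,q8} | {q7}.

6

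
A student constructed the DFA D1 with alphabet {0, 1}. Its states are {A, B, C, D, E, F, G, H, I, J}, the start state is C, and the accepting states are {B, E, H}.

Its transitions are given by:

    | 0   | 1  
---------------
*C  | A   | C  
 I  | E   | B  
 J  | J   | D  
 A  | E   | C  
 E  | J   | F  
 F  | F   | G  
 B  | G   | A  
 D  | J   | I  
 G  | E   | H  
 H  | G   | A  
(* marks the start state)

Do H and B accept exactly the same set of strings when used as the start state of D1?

P0 = {B,E,H} | {A,C,D,F,G,I,J}.
On input 0, block {A,C,D,F,G,I,J} splits into {C,D,F,J} and {A,G,I}.
Split {B,E,H} by δ(·,0) → {B,H} and {E}.
Split {C,D,F,J} by δ(·,0) → {D,F,J} and {C}.
On input 1, block {D,F,J} splits into {D,F} and {J}.
On input 0, block {D,F} splits into {D} and {F}.
Split {A,G,I} by δ(·,1) → {G,I} and {A}.
Stable partition: {B,H} | {D} | {G,I} | {E} | {C} | {J} | {F} | {A} — 8 equivalence classes.
H and B lie in the same block of the stable partition, so they are equivalent — no string distinguishes them.

Yes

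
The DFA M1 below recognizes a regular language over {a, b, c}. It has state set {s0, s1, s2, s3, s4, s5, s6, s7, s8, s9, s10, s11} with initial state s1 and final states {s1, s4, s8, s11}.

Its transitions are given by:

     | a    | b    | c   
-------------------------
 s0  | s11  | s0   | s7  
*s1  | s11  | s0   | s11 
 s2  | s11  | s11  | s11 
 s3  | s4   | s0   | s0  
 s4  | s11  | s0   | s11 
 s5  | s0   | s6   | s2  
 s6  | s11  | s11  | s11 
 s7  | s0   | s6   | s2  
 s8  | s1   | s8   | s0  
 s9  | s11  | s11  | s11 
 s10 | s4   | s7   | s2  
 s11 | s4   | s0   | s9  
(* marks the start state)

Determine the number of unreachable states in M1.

Starting at s1 and following transitions, the reachable set is {s0, s1, s2, s4, s6, s7, s9, s11}. That leaves s3, s5, s8, s10 unreachable — 4 in total.

4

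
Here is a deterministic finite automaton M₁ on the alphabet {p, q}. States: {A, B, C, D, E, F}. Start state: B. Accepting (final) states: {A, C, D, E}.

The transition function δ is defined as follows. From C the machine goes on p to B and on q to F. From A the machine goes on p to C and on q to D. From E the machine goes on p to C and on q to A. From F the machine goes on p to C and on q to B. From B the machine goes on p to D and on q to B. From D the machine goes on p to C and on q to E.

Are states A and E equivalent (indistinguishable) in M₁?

Yes

All states are reachable from the start state.
Initial partition by acceptance: {A,C,D,E} | {B,F}.
Split {A,C,D,E} by δ(·,p) → {A,D,E} and {C}.
Split {B,F} by δ(·,p) → {B} and {F}.
Stable partition: {A,D,E} | {B} | {C} | {F} — 4 equivalence classes.
A and E lie in the same block of the stable partition, so they are equivalent — no string distinguishes them.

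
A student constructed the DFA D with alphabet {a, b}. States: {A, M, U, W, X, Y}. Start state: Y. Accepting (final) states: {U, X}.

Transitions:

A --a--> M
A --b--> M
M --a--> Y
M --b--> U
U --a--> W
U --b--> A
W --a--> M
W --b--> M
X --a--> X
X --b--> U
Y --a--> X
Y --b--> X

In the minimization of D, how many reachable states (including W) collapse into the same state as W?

2

Every state is reachable, so we keep all 6.
P0 = {U,X} | {A,M,W,Y}.
Refine {U,X} on symbol a: members go to different blocks, giving {U} and {X}.
On input a, block {A,M,W,Y} splits into {A,M,W} and {Y}.
Split {A,M,W} by δ(·,a) → {A,W} and {M}.
No further refinement is possible. Final partition (5 blocks): {U} | {A,W} | {X} | {Y} | {M}.
State W belongs to the block {A,W}, which has 2 states.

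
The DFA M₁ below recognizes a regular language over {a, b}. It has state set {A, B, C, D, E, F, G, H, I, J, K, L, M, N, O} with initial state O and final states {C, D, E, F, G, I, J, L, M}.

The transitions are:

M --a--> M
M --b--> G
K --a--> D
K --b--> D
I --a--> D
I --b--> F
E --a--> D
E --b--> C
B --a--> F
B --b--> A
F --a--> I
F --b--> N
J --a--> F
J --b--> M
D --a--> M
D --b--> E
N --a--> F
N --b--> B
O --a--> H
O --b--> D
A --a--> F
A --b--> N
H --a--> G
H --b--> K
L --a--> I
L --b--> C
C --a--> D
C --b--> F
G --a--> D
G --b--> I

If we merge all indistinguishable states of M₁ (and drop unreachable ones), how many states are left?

First remove the unreachable states {J,L}; 13 states remain.
P0 = {C,D,E,F,G,I,M} | {A,B,H,K,N,O}.
On input b, block {C,D,E,F,G,I,M} splits into {C,D,E,G,I,M} and {F}.
Refine {C,D,E,G,I,M} on symbol b: members go to different blocks, giving {D,E,G,M} and {C,I}.
Split {D,E,G,M} by δ(·,b) → {D,M} and {E,G}.
Split {A,B,H,K,N,O} by δ(·,a) → {A,B,N} and {H} and {K} and {O}.
No further refinement is possible. Final partition (8 blocks): {D,M} | {A,B,N} | {F} | {C,I} | {E,G} | {H} | {K} | {O}.

8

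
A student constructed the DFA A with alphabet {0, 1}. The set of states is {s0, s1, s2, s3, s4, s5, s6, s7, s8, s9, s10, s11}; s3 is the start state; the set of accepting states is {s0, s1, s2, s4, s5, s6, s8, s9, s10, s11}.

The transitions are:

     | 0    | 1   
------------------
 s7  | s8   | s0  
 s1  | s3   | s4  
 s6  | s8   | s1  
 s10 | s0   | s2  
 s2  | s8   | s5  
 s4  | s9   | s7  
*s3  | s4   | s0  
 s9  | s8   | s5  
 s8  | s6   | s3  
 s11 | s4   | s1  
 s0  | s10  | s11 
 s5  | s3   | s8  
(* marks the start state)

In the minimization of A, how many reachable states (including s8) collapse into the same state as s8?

2

Every state is reachable, so we keep all 12.
Start with accepting vs non-accepting: {s0,s1,s2,s4,s5,s6,s8,s9,s10,s11} | {s3,s7}.
On input 0, block {s0,s1,s2,s4,s5,s6,s8,s9,s10,s11} splits into {s0,s2,s4,s6,s8,s9,s10,s11} and {s1,s5}.
Refine {s0,s2,s4,s6,s8,s9,s10,s11} on symbol 1: members go to different blocks, giving {s2,s6,s9,s11} and {s0,s10} and {s4,s8}.
The partition is now stable with 5 blocks: {s2,s6,s9,s11} | {s3,s7} | {s1,s5} | {s0,s10} | {s4,s8}.
The equivalence class containing s8 is {s4,s8}, of size 2.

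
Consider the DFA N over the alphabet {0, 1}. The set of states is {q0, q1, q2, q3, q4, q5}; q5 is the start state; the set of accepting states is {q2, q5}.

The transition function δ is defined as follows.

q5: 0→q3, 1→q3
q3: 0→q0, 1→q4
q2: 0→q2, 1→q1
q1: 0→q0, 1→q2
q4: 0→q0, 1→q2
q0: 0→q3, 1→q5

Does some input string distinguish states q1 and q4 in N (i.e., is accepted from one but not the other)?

All states are reachable from the start state.
Start with accepting vs non-accepting: {q2,q5} | {q0,q1,q3,q4}.
Refine {q2,q5} on symbol 0: members go to different blocks, giving {q2} and {q5}.
Split {q0,q1,q3,q4} by δ(·,1) → {q1,q4} and {q0} and {q3}.
Stable partition: {q2} | {q1,q4} | {q5} | {q0} | {q3} — 5 equivalence classes.
q1 and q4 lie in the same block of the stable partition, so they are equivalent — no string distinguishes them.

No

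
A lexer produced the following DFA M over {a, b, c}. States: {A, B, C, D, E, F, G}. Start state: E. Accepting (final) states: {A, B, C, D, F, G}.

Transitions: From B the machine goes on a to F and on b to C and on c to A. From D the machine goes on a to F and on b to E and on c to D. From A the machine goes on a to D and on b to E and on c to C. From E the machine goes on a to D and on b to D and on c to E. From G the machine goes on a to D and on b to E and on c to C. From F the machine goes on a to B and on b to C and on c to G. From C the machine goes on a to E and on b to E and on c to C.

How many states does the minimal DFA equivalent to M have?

Every state is reachable, so we keep all 7.
Start with accepting vs non-accepting: {A,B,C,D,F,G} | {E}.
On input a, block {A,B,C,D,F,G} splits into {A,B,D,F,G} and {C}.
Refine {A,B,D,F,G} on symbol b: members go to different blocks, giving {A,D,G} and {B,F}.
Split {A,D,G} by δ(·,a) → {A,G} and {D}.
The partition is now stable with 5 blocks: {A,G} | {E} | {C} | {B,F} | {D}.

5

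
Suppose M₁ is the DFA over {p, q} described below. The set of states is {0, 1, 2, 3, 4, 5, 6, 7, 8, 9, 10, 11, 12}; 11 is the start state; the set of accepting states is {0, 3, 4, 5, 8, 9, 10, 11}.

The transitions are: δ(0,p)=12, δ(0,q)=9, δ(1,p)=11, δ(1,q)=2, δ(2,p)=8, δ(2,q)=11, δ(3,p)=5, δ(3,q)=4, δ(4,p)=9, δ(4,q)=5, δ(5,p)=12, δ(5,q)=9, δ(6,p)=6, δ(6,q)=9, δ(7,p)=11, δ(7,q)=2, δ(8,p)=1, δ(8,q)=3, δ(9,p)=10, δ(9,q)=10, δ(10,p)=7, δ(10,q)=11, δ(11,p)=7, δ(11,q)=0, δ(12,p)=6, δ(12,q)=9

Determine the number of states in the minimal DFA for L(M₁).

All states are reachable from the start state.
P0 = {0,3,4,5,8,9,10,11} | {1,2,6,7,12}.
Refine {0,3,4,5,8,9,10,11} on symbol p: members go to different blocks, giving {0,5,8,10,11} and {3,4,9}.
On input q, block {0,5,8,10,11} splits into {0,5,8} and {10,11}.
Split {1,2,6,7,12} by δ(·,p) → {1,7} and {6,12} and {2}.
Refine {0,5,8} on symbol p: members go to different blocks, giving {0,5} and {8}.
Split {3,4,9} by δ(·,p) → {3} and {4} and {9}.
On input q, block {10,11} splits into {10} and {11}.
No further refinement is possible. Final partition (10 blocks): {0,5} | {1,7} | {3} | {10} | {6,12} | {2} | {8} | {4} | {9} | {11}.

10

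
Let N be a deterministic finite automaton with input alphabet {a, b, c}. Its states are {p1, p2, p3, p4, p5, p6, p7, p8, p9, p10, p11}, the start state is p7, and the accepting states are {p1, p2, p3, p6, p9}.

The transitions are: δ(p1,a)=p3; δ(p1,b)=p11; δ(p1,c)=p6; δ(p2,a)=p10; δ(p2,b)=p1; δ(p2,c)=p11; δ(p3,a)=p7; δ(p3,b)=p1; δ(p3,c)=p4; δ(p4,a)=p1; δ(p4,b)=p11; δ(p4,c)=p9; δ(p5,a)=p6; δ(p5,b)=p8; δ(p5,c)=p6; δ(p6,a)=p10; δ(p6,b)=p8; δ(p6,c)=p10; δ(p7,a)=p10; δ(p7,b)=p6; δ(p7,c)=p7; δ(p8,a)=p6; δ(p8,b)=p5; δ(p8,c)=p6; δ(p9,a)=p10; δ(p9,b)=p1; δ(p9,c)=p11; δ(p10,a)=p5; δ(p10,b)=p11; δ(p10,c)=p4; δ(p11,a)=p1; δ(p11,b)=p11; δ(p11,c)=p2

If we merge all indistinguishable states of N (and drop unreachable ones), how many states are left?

8

Initial partition by acceptance: {p1,p2,p3,p6,p9} | {p4,p5,p7,p8,p10,p11}.
Refine {p1,p2,p3,p6,p9} on symbol a: members go to different blocks, giving {p2,p3,p6,p9} and {p1}.
Split {p2,p3,p6,p9} by δ(·,b) → {p2,p3,p9} and {p6}.
Refine {p4,p5,p7,p8,p10,p11} on symbol a: members go to different blocks, giving {p4,p11} and {p5,p8} and {p7,p10}.
Split {p7,p10} by δ(·,a) → {p7} and {p10}.
Split {p2,p3,p9} by δ(·,a) → {p2,p9} and {p3}.
Stable partition: {p2,p9} | {p4,p11} | {p1} | {p6} | {p5,p8} | {p7} | {p10} | {p3} — 8 equivalence classes.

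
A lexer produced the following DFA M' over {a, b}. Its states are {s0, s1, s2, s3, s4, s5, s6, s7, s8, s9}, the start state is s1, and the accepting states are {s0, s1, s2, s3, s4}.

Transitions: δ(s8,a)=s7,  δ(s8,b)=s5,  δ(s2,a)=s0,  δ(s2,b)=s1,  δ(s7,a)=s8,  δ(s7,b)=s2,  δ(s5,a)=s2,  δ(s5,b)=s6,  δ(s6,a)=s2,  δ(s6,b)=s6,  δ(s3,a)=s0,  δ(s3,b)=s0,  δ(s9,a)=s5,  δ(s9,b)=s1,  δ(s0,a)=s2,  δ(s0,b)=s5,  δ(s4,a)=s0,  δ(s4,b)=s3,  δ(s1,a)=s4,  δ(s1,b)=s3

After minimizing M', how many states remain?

Reachable states from the start: {s0,s1,s2,s3,s4,s5,s6}. Unreachable: {s7,s8,s9} — drop them.
Initial partition by acceptance: {s0,s1,s2,s3,s4} | {s5,s6}.
Refine {s0,s1,s2,s3,s4} on symbol b: members go to different blocks, giving {s1,s2,s3,s4} and {s0}.
On input a, block {s1,s2,s3,s4} splits into {s2,s3,s4} and {s1}.
Refine {s2,s3,s4} on symbol b: members go to different blocks, giving {s2} and {s3} and {s4}.
Stable partition: {s2} | {s5,s6} | {s0} | {s1} | {s3} | {s4} — 6 equivalence classes.

6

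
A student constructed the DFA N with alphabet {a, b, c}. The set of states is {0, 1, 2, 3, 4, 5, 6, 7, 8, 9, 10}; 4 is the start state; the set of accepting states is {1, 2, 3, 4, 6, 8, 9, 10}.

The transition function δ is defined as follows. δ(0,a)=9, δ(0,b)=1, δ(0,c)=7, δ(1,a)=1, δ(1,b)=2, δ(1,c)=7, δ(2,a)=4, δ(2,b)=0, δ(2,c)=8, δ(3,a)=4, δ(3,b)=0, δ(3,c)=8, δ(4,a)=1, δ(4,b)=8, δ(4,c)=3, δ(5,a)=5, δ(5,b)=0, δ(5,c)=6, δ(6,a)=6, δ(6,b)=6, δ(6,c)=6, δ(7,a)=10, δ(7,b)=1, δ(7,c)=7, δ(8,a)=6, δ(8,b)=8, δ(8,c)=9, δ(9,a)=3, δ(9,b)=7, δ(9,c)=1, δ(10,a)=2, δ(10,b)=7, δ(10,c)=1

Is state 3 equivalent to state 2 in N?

First remove the unreachable states {5}; 10 states remain.
P0 = {1,2,3,4,6,8,9,10} | {0,7}.
Refine {1,2,3,4,6,8,9,10} on symbol b: members go to different blocks, giving {1,4,6,8} and {2,3,9,10}.
Refine {1,4,6,8} on symbol b: members go to different blocks, giving {4,6,8} and {1}.
On input a, block {4,6,8} splits into {6,8} and {4}.
Refine {6,8} on symbol c: members go to different blocks, giving {6} and {8}.
On input a, block {2,3,9,10} splits into {2,3} and {9,10}.
No further refinement is possible. Final partition (7 blocks): {6} | {0,7} | {2,3} | {1} | {4} | {8} | {9,10}.
3 and 2 lie in the same block of the stable partition, so they are equivalent — no string distinguishes them.

Yes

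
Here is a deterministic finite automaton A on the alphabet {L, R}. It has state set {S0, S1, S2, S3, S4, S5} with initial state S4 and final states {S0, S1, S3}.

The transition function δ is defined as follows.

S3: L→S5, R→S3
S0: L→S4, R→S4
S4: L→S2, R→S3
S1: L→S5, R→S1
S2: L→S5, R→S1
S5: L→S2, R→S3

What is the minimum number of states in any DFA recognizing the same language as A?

First remove the unreachable states {S0}; 5 states remain.
Start with accepting vs non-accepting: {S1,S3} | {S2,S4,S5}.
No further refinement is possible. Final partition (2 blocks): {S1,S3} | {S2,S4,S5}.

2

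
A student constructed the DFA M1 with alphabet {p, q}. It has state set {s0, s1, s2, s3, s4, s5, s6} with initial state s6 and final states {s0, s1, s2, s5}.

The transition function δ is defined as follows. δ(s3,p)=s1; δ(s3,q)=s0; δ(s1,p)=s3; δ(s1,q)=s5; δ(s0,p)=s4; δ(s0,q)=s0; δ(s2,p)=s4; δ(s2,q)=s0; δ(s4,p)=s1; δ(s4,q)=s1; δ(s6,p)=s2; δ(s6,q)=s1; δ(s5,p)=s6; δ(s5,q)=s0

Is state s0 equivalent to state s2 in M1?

Start with accepting vs non-accepting: {s0,s1,s2,s5} | {s3,s4,s6}.
No further refinement is possible. Final partition (2 blocks): {s0,s1,s2,s5} | {s3,s4,s6}.
s0 and s2 lie in the same block of the stable partition, so they are equivalent — no string distinguishes them.

Yes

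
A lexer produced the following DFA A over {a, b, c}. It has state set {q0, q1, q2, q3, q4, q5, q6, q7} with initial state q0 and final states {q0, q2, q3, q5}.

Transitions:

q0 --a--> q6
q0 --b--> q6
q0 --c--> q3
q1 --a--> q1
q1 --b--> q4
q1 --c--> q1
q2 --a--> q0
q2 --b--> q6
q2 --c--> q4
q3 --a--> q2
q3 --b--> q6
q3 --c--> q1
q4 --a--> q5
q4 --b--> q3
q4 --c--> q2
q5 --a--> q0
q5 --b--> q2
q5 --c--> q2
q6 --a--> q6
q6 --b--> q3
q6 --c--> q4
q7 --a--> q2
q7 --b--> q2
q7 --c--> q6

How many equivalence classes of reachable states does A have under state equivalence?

7

Reachable states from the start: {q0,q1,q2,q3,q4,q5,q6}. Unreachable: {q7} — drop them.
Initial partition by acceptance: {q0,q2,q3,q5} | {q1,q4,q6}.
Split {q0,q2,q3,q5} by δ(·,a) → {q2,q3,q5} and {q0}.
Refine {q2,q3,q5} on symbol a: members go to different blocks, giving {q2,q5} and {q3}.
Split {q2,q5} by δ(·,b) → {q2} and {q5}.
Split {q1,q4,q6} by δ(·,a) → {q1,q6} and {q4}.
On input b, block {q1,q6} splits into {q1} and {q6}.
Stable partition: {q2} | {q1} | {q0} | {q3} | {q5} | {q4} | {q6} — 7 equivalence classes.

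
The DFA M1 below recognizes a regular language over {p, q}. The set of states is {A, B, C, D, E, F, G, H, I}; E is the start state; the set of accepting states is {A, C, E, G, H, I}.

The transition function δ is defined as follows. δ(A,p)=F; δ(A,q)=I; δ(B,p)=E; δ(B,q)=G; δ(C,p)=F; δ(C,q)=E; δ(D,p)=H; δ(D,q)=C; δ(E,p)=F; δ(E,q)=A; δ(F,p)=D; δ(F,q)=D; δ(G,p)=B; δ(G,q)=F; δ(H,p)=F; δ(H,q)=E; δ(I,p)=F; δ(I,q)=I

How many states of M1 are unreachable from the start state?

2

BFS from E reaches {A, C, D, E, F, H, I}; the 2 state(s) B, G are never visited.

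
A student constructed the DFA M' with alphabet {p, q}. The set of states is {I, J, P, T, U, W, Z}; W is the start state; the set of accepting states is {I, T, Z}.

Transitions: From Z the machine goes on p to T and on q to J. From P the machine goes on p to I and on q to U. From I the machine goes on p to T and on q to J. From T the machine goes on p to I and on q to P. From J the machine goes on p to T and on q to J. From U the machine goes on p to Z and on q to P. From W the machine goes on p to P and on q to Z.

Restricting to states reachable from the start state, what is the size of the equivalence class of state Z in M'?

Start with accepting vs non-accepting: {I,T,Z} | {J,P,U,W}.
On input p, block {J,P,U,W} splits into {J,P,U} and {W}.
Stable partition: {I,T,Z} | {J,P,U} | {W} — 3 equivalence classes.
The equivalence class containing Z is {I,T,Z}, of size 3.

3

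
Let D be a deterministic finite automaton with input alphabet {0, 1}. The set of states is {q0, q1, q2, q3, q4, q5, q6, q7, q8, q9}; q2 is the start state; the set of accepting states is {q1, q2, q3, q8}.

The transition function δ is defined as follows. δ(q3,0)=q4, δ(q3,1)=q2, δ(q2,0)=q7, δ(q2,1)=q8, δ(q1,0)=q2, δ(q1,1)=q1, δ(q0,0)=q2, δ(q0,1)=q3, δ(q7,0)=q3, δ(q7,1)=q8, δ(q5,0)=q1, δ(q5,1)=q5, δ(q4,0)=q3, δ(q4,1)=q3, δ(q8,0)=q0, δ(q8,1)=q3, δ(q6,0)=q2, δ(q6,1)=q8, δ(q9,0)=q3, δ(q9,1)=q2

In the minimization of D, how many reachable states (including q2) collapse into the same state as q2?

3

Reachable states from the start: {q0,q2,q3,q4,q7,q8}. Unreachable: {q1,q5,q6,q9} — drop them.
Initial partition by acceptance: {q2,q3,q8} | {q0,q4,q7}.
Stable partition: {q2,q3,q8} | {q0,q4,q7} — 2 equivalence classes.
State q2 belongs to the block {q2,q3,q8}, which has 3 states.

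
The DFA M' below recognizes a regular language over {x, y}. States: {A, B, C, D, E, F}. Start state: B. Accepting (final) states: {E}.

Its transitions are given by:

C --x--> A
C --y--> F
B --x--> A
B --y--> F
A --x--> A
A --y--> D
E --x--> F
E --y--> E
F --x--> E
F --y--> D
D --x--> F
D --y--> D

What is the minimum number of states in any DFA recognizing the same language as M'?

Reachable states from the start: {A,B,D,E,F}. Unreachable: {C} — drop them.
Initial partition by acceptance: {E} | {A,B,D,F}.
Refine {A,B,D,F} on symbol x: members go to different blocks, giving {A,B,D} and {F}.
On input x, block {A,B,D} splits into {A,B} and {D}.
On input y, block {A,B} splits into {A} and {B}.
Stable partition: {E} | {A} | {F} | {D} | {B} — 5 equivalence classes.

5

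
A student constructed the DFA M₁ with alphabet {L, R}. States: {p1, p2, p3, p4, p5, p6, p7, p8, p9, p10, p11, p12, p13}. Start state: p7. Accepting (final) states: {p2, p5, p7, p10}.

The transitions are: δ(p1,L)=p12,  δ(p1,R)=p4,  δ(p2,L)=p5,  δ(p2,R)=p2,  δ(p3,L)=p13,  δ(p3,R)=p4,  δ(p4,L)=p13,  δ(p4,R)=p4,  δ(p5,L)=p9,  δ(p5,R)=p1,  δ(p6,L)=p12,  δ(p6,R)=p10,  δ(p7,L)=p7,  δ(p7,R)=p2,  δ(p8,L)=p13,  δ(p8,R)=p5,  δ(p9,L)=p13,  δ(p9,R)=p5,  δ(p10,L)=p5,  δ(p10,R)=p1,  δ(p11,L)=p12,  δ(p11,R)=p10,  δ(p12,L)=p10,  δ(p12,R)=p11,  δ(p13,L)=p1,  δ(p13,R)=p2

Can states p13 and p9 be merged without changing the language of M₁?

No

First remove the unreachable states {p3,p6,p8}; 10 states remain.
Start with accepting vs non-accepting: {p2,p5,p7,p10} | {p1,p4,p9,p11,p12,p13}.
Split {p2,p5,p7,p10} by δ(·,L) → {p2,p7,p10} and {p5}.
Split {p2,p7,p10} by δ(·,L) → {p2,p10} and {p7}.
Split {p2,p10} by δ(·,R) → {p2} and {p10}.
Refine {p1,p4,p9,p11,p12,p13} on symbol L: members go to different blocks, giving {p1,p4,p9,p11,p13} and {p12}.
Refine {p1,p4,p9,p11,p13} on symbol L: members go to different blocks, giving {p4,p9,p13} and {p1,p11}.
Split {p4,p9,p13} by δ(·,L) → {p4,p9} and {p13}.
Split {p4,p9} by δ(·,R) → {p4} and {p9}.
Refine {p1,p11} on symbol R: members go to different blocks, giving {p1} and {p11}.
Stable partition: {p2} | {p4} | {p5} | {p7} | {p10} | {p12} | {p1} | {p13} | {p9} | {p11} — 10 equivalence classes.
p13 and p9 end up in different blocks, so they are distinguishable. For instance, the string 'LR' is accepted from only p9.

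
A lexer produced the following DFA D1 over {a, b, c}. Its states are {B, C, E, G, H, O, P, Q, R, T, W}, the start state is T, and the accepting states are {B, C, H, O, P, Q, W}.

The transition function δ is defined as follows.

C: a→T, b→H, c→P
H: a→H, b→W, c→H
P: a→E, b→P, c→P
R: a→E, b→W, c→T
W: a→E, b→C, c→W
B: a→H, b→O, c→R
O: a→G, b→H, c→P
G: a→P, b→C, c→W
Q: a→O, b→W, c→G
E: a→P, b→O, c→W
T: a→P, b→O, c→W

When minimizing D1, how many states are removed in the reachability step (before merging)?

3

BFS from T reaches {C, E, G, H, O, P, T, W}; the 3 state(s) B, Q, R are never visited.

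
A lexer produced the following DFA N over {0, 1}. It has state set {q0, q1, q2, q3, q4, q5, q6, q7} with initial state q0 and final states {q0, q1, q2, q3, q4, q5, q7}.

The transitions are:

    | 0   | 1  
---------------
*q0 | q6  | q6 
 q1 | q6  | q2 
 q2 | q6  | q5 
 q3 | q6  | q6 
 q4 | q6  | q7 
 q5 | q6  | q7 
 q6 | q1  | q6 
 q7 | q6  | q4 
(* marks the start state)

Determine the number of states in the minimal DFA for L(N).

First remove the unreachable states {q3}; 7 states remain.
P0 = {q0,q1,q2,q4,q5,q7} | {q6}.
On input 1, block {q0,q1,q2,q4,q5,q7} splits into {q1,q2,q4,q5,q7} and {q0}.
Stable partition: {q1,q2,q4,q5,q7} | {q6} | {q0} — 3 equivalence classes.

3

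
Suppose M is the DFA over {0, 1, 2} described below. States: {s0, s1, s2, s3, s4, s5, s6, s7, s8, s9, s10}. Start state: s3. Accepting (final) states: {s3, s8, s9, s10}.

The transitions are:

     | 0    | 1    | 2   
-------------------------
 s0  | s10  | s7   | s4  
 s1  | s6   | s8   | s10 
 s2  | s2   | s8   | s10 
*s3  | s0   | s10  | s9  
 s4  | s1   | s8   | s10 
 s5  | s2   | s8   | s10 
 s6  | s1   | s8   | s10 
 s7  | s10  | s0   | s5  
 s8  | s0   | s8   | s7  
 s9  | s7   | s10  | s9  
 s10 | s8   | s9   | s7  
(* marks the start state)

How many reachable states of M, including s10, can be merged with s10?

P0 = {s3,s8,s9,s10} | {s0,s1,s2,s4,s5,s6,s7}.
Refine {s3,s8,s9,s10} on symbol 0: members go to different blocks, giving {s3,s8,s9} and {s10}.
On input 1, block {s3,s8,s9} splits into {s3,s9} and {s8}.
Split {s0,s1,s2,s4,s5,s6,s7} by δ(·,0) → {s1,s2,s4,s5,s6} and {s0,s7}.
Stable partition: {s3,s9} | {s1,s2,s4,s5,s6} | {s10} | {s8} | {s0,s7} — 5 equivalence classes.
State s10 belongs to the block {s10}, which has 1 states.

1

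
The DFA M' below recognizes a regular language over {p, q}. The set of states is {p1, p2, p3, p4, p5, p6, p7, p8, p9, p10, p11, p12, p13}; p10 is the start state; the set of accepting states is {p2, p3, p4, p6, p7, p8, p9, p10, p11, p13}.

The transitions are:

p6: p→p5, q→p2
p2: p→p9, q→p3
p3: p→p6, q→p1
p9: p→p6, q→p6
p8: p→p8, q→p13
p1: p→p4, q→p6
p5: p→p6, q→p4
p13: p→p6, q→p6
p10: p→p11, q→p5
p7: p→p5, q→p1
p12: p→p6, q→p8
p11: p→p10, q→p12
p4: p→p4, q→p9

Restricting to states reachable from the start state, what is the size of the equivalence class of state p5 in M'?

Reachable states from the start: {p1,p2,p3,p4,p5,p6,p8,p9,p10,p11,p12,p13}. Unreachable: {p7} — drop them.
P0 = {p2,p3,p4,p6,p8,p9,p10,p11,p13} | {p1,p5,p12}.
On input p, block {p2,p3,p4,p6,p8,p9,p10,p11,p13} splits into {p2,p3,p4,p8,p9,p10,p11,p13} and {p6}.
Refine {p2,p3,p4,p8,p9,p10,p11,p13} on symbol p: members go to different blocks, giving {p2,p4,p8,p10,p11} and {p3,p9,p13}.
On input p, block {p2,p4,p8,p10,p11} splits into {p4,p8,p10,p11} and {p2}.
On input q, block {p4,p8,p10,p11} splits into {p4,p8} and {p10,p11}.
On input p, block {p1,p5,p12} splits into {p5,p12} and {p1}.
Refine {p3,p9,p13} on symbol q: members go to different blocks, giving {p9,p13} and {p3}.
No further refinement is possible. Final partition (8 blocks): {p4,p8} | {p5,p12} | {p6} | {p9,p13} | {p2} | {p10,p11} | {p1} | {p3}.
State p5 belongs to the block {p5,p12}, which has 2 states.

2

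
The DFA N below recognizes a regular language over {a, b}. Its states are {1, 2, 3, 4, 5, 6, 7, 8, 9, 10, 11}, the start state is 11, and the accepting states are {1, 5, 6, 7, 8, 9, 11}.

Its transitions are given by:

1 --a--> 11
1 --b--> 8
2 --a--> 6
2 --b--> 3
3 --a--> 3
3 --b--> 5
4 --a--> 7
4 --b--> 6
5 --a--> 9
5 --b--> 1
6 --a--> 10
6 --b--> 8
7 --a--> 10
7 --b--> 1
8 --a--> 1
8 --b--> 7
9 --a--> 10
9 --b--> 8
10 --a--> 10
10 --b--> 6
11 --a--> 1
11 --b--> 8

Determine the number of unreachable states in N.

5

No path from 11 leads to 2, 3, 4, 5, 9; the other 6 states are all reachable.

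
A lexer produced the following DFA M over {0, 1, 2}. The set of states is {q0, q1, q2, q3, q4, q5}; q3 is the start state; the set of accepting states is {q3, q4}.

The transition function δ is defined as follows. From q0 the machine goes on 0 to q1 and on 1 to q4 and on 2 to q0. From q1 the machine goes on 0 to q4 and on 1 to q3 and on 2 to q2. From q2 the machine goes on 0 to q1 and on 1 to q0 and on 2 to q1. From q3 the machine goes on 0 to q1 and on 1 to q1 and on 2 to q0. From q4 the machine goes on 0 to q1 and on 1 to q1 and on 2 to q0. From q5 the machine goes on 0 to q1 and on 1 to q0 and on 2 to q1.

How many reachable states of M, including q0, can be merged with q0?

1

States {q5} cannot be reached from the start state, so discard them.
Initial partition by acceptance: {q3,q4} | {q0,q1,q2}.
On input 0, block {q0,q1,q2} splits into {q0,q2} and {q1}.
On input 1, block {q0,q2} splits into {q0} and {q2}.
Stable partition: {q3,q4} | {q0} | {q1} | {q2} — 4 equivalence classes.
State q0 belongs to the block {q0}, which has 1 states.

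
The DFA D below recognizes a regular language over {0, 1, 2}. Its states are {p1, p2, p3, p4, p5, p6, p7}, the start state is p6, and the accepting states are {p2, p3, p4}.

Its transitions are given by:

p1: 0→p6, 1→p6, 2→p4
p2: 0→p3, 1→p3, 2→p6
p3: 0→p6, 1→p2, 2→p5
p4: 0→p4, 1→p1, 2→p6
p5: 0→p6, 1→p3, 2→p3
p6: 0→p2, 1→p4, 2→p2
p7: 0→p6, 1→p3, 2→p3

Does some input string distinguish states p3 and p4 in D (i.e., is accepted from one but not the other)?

Reachable states from the start: {p1,p2,p3,p4,p5,p6}. Unreachable: {p7} — drop them.
Initial partition by acceptance: {p2,p3,p4} | {p1,p5,p6}.
On input 0, block {p2,p3,p4} splits into {p2,p4} and {p3}.
Refine {p2,p4} on symbol 0: members go to different blocks, giving {p2} and {p4}.
On input 0, block {p1,p5,p6} splits into {p1,p5} and {p6}.
Split {p1,p5} by δ(·,1) → {p1} and {p5}.
No further refinement is possible. Final partition (6 blocks): {p2} | {p1} | {p3} | {p4} | {p6} | {p5}.
p3 and p4 end up in different blocks, so they are distinguishable. For instance, the string '0' is accepted from only p4.

Yes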